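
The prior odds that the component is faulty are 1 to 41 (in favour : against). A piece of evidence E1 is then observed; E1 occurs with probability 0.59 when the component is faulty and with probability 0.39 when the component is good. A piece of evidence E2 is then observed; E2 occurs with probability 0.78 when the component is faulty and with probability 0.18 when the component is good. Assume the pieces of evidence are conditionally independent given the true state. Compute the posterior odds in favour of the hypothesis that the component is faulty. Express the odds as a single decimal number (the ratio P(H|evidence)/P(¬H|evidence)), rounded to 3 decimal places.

Posterior odds ≈ 0.160

Prior odds = 1/41 = 0.024390.
Likelihood ratio for E1 = 0.59/0.39 = 1.5128.
Likelihood ratio for E2 = 0.78/0.18 = 4.3333.
Posterior odds = prior odds × LR₁ × LR₂ = 0.15989.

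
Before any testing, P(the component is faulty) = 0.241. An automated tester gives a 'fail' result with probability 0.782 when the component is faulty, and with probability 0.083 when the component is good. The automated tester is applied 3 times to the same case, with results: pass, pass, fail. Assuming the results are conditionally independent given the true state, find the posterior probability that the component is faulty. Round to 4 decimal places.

Posterior P(H) ≈ 0.1446

With H the event that the component is faulty, the joint likelihood of the observed sequence is P(data|H) = 0.218·0.218·0.782 = 0.037164 and P(data|¬H) = 0.917·0.917·0.083 = 0.069794.
Bayes: P(H|data) = 0.241·0.037164 / (0.241·0.037164 + 0.759·0.069794) = 0.0089565/0.061930 = 0.1446.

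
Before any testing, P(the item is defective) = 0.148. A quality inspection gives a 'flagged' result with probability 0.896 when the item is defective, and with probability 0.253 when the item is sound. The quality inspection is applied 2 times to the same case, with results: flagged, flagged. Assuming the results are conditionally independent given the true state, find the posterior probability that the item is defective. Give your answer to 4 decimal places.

Posterior P(H) ≈ 0.6854

With H the event that the item is defective, the joint likelihood of the observed sequence is P(data|H) = 0.896·0.896 = 0.80282 and P(data|¬H) = 0.253·0.253 = 0.064009.
Bayes: P(H|data) = 0.148·0.80282 / (0.148·0.80282 + 0.852·0.064009) = 0.11882/0.17335 = 0.6854.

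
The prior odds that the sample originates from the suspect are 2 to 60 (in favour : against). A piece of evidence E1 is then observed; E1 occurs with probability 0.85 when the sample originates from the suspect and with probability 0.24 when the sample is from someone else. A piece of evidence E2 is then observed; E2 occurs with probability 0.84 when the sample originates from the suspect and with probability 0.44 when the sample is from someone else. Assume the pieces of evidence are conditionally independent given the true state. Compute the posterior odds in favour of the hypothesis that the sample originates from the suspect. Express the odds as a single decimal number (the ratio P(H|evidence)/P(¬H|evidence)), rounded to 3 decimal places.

Prior odds = 2/60 = 0.033333.
Likelihood ratio for E1 = 0.85/0.24 = 3.5417.
Likelihood ratio for E2 = 0.84/0.44 = 1.9091.
Posterior odds = prior odds × LR₁ × LR₂ = 0.22538.

Posterior odds ≈ 0.225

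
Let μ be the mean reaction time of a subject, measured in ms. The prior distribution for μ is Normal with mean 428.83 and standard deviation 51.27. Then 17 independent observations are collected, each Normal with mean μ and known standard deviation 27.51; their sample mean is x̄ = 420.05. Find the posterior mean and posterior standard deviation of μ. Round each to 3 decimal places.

Prior precision 1/τ₀² = 1/51.27² = 0.00038043; data precision n/σ² = 17/27.51² = 0.0224630.
Posterior precision = 0.00038043 + 0.0224630 = 0.0228434, giving posterior SD = 1/√0.0228434 = 6.616.
Posterior mean = (0.00038043·428.83 + 0.0224630·420.05) / 0.0228434 = 420.196.

Posterior mean ≈ 420.196; posterior SD ≈ 6.616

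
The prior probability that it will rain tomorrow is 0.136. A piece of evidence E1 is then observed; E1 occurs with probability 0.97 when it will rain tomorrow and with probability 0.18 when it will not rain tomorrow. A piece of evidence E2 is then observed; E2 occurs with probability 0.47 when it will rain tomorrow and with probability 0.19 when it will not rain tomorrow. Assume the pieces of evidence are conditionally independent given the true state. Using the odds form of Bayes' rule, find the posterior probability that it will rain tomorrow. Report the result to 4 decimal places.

Prior odds = 0.136/(1−0.136) = 0.15741.
Likelihood ratio for E1 = 0.97/0.18 = 5.3889.
Likelihood ratio for E2 = 0.47/0.19 = 2.4737.
Posterior odds = prior odds × LR₁ × LR₂ = 2.0983.
Posterior probability = odds/(1+odds) = 2.0983/3.0983 = 0.6772.

Posterior probability ≈ 0.6772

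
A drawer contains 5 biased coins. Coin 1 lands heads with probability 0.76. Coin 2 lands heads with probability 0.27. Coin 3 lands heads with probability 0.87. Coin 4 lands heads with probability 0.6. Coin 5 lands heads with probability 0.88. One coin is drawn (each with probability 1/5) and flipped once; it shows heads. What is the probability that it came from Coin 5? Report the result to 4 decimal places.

Posterior probability ≈ 0.2604

P(heads|C1) = 0.76; P(heads|C2) = 0.27; P(heads|C3) = 0.87; P(heads|C4) = 0.6; P(heads|C5) = 0.88.
Prior × likelihood for each source: 0.2·0.76=0.1520, 0.2·0.27=0.05400, 0.2·0.87=0.1740, 0.2·0.6=0.1200, 0.2·0.88=0.1760. Summing gives P(heads) = 0.67600.
P(Coin 5 | heads) = 0.1760 / 0.67600 = 0.2604.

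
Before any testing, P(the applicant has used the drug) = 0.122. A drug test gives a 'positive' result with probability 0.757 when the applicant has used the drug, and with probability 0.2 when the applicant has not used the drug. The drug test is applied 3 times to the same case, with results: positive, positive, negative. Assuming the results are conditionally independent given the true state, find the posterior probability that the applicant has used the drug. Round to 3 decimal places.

Posterior P(H) ≈ 0.377

Let H be the event that the applicant has used the drug; start with P(H) = 0.122. P('positive'|H) = 0.757, P('positive'|¬H) = 0.2.
Update on result 1 ('positive'): P(H) ← 0.757·0.1220 / (0.757·0.1220 + 0.2·0.8780) = 0.092354/0.26795 = 0.3447.
Update on result 2 ('positive'): P(H) ← 0.757·0.3447 / (0.757·0.3447 + 0.2·0.6553) = 0.26091/0.39198 = 0.6656.
Update on result 3 ('negative'): P(H) ← 0.243·0.6656 / (0.243·0.6656 + 0.8·0.3344) = 0.16175/0.42925 = 0.3768.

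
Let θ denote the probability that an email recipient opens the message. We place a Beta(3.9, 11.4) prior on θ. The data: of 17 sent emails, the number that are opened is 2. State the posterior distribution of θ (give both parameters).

The binomial likelihood is conjugate to the Beta prior: with 2 successes and 15 failures, the posterior is Beta(3.9+2, 11.4+15) = Beta(5.9, 26.4).

Posterior: Beta(5.9, 26.4)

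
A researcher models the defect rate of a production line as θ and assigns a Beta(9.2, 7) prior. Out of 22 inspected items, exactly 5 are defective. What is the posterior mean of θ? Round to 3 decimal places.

Observing 5 successes and 17 failures updates Beta(9.2, 7) by adding the success and failure counts to the two shape parameters: α = 9.2+5 = 14.2, β = 7+17 = 24.
Posterior mean = α/(α+β) = 14.2/38.2 = 0.372.

Posterior mean ≈ 0.372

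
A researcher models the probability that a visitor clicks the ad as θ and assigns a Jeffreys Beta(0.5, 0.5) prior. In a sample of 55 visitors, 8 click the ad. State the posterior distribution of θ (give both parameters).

Observing 8 successes and 47 failures updates Beta(0.5, 0.5) by adding the success and failure counts to the two shape parameters: α = 0.5+8 = 8.5, β = 0.5+47 = 47.5.

Posterior: Beta(8.5, 47.5)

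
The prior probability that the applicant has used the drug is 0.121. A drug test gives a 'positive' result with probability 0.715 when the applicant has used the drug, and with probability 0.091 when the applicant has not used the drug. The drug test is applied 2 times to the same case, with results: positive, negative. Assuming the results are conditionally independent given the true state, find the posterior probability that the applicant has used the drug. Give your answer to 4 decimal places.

Posterior P(H) ≈ 0.2532

Let H be the event that the applicant has used the drug; start with P(H) = 0.121. P('positive'|H) = 0.715, P('positive'|¬H) = 0.091.
Update on result 1 ('positive'): P(H) ← 0.715·0.1210 / (0.715·0.1210 + 0.091·0.8790) = 0.086515/0.16650 = 0.5196.
Update on result 2 ('negative'): P(H) ← 0.285·0.5196 / (0.285·0.5196 + 0.909·0.4804) = 0.14809/0.58477 = 0.2532.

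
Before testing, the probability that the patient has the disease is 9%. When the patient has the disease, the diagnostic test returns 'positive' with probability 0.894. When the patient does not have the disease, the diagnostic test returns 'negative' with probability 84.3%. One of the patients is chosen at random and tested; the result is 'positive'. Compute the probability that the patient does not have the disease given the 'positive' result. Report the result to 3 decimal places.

P(¬H | E) ≈ 0.640

Let H be the event that the patient has the disease. P(H) = 0.09, so P(¬H) = 0.91. With E the 'positive' result, P(E|H) = 0.894 and P(E|¬H) = 0.157.
P(E) = 0.894·0.09 + 0.157·0.91 = 0.080460 + 0.14287 = 0.22333.
By Bayes' theorem, P(H|E) = 0.080460 / 0.22333 = 0.360. Hence P(¬H|E) = 1 − 0.360 = 0.640.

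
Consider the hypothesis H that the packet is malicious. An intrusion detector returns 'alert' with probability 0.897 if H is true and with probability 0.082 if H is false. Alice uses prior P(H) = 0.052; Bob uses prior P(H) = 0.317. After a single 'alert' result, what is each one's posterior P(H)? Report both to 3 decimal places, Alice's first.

Alice: 0.375; Bob: 0.835

P('+'|H) = 0.897, P('+'|¬H) = 0.082.
Alice: numerator 0.897·0.052 = 0.046644; evidence = 0.046644+0.082·0.948 = 0.12438; posterior = 0.375.
Bob: numerator 0.897·0.317 = 0.28435; evidence = 0.28435+0.082·0.683 = 0.34036; posterior = 0.835.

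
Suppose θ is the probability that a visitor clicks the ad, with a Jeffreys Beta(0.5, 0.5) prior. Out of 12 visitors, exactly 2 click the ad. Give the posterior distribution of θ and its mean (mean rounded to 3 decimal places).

Observing 2 successes and 10 failures updates Beta(0.5, 0.5) by adding the success and failure counts to the two shape parameters: α = 0.5+2 = 2.5, β = 0.5+10 = 10.5.
Posterior mean = α/(α+β) = 2.5/13 = 0.192.

Posterior: Beta(2.5, 10.5); mean ≈ 0.192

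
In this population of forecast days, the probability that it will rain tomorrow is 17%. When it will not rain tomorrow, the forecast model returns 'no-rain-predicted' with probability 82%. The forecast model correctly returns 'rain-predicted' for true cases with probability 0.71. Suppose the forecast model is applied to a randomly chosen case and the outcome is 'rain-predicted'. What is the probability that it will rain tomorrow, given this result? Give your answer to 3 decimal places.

Write H for 'it will rain tomorrow'. Prior odds H:¬H = 0.17/0.83 = 0.20482. For the 'rain-predicted' outcome, the likelihood ratio is 0.71/0.18 = 3.9444.
Posterior odds = 0.20482 × 3.9444 = 0.80790, so P(H|E) = 0.80790/(1+0.80790) = 0.447.

P(H | E) ≈ 0.447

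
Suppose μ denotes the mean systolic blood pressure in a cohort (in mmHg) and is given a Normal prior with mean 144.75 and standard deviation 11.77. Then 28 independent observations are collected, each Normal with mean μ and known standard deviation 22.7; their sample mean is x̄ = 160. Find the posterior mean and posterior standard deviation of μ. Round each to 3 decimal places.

With known σ, the Normal prior is conjugate. Weight on the data is w = (n/σ²)/(n/σ² + 1/τ₀²) = 0.0543383/(0.0543383+0.00721850) = 0.88273.
Posterior mean = w·x̄ + (1−w)·μ₀ = 0.88273·160 + 0.11727·144.75 = 158.212. Posterior variance = 1/(0.0543383+0.00721850) = 16.2451, so SD = 4.031.

Posterior mean ≈ 158.212; posterior SD ≈ 4.031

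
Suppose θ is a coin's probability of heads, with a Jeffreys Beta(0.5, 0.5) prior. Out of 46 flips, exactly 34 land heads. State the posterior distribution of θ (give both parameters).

Observing 34 successes and 12 failures updates Beta(0.5, 0.5) by adding the success and failure counts to the two shape parameters: α = 0.5+34 = 34.5, β = 0.5+12 = 12.5.

Posterior: Beta(34.5, 12.5)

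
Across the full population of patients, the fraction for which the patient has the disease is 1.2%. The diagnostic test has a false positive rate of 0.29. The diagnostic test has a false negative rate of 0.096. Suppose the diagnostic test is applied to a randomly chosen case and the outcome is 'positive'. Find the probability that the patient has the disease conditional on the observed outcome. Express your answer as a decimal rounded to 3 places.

P(H | E) ≈ 0.036

Write H for 'the patient has the disease'. Prior odds H:¬H = 0.012/0.988 = 0.012146. For the 'positive' outcome, the likelihood ratio is 0.904/0.29 = 3.1172.
Posterior odds = 0.012146 × 3.1172 = 0.037861, so P(H|E) = 0.037861/(1+0.037861) = 0.036.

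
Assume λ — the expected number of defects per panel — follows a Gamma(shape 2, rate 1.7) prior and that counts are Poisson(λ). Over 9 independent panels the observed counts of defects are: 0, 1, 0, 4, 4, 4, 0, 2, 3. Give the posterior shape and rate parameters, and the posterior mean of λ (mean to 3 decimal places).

Posterior: Gamma(shape=20, rate=10.7); mean ≈ 1.869

The Poisson likelihood adds the total count to the shape and the number of exposure periods to the rate. Here ∑xᵢ = 18 and n = 9, so shape 2→20 and rate 1.7→10.7.
Posterior mean = shape/rate = 20/10.7 = 1.869.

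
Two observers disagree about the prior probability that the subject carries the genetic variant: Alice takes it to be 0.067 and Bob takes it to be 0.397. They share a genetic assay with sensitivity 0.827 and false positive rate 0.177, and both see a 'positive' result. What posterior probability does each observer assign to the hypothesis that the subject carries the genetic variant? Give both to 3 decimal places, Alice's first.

P('+'|H) = 0.827, P('+'|¬H) = 0.177.
Alice: numerator 0.827·0.067 = 0.055409; evidence = 0.055409+0.177·0.933 = 0.22055; posterior = 0.251.
Bob: numerator 0.827·0.397 = 0.32832; evidence = 0.32832+0.177·0.603 = 0.43505; posterior = 0.755.

Alice: 0.251; Bob: 0.755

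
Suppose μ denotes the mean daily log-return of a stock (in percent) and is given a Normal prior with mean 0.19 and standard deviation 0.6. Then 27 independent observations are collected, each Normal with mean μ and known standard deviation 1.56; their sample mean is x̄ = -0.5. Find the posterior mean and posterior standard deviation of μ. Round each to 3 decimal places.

Posterior mean ≈ -0.362; posterior SD ≈ 0.268

With known σ, the Normal prior is conjugate. Weight on the data is w = (n/σ²)/(n/σ² + 1/τ₀²) = 11.0947/(11.0947+2.77778) = 0.79976.
Posterior mean = w·x̄ + (1−w)·μ₀ = 0.79976·-0.5 + 0.20024·0.19 = -0.362. Posterior variance = 1/(11.0947+2.77778) = 0.0720853, so SD = 0.268.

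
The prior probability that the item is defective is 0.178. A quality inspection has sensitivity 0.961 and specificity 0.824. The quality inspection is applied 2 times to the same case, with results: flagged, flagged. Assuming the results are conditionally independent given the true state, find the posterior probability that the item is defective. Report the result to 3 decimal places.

Posterior P(H) ≈ 0.866

Let H be the event that the item is defective; start with P(H) = 0.178. P('flagged'|H) = 0.961, P('flagged'|¬H) = 0.176.
Update on result 1 ('flagged'): P(H) ← 0.961·0.1780 / (0.961·0.1780 + 0.176·0.8220) = 0.17106/0.31573 = 0.5418.
Update on result 2 ('flagged'): P(H) ← 0.961·0.5418 / (0.961·0.5418 + 0.176·0.4582) = 0.52066/0.60130 = 0.8659.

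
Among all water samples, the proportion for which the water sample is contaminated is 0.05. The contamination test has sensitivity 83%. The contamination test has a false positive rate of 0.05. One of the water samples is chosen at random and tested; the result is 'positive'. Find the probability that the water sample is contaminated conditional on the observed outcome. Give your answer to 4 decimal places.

Write H for 'the water sample is contaminated'. Prior odds H:¬H = 0.05/0.95 = 0.052632. For the 'positive' outcome, the likelihood ratio is 0.83/0.05 = 16.600.
Posterior odds = 0.052632 × 16.600 = 0.87368, so P(H|E) = 0.87368/(1+0.87368) = 0.4663.

P(H | E) ≈ 0.4663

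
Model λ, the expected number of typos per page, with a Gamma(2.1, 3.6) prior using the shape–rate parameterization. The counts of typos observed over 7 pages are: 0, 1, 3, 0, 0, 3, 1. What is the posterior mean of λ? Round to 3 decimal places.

Total count ∑xᵢ = 8 over n = 7 pages.
Gamma is conjugate to the Poisson likelihood: posterior is Gamma(shape = 2.1+8 = 10.1, rate = 3.6+7 = 10.6).
Posterior mean = shape/rate = 10.1/10.6 = 0.953.

Posterior mean ≈ 0.953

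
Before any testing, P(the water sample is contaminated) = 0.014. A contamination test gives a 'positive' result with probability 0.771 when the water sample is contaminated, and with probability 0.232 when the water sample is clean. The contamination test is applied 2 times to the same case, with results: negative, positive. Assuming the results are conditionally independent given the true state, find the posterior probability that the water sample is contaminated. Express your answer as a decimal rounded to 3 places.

Posterior P(H) ≈ 0.014

Let H be the event that the water sample is contaminated; start with P(H) = 0.014. P('positive'|H) = 0.771, P('positive'|¬H) = 0.232.
Update on result 1 ('negative'): P(H) ← 0.229·0.0140 / (0.229·0.0140 + 0.768·0.9860) = 0.0032060/0.76045 = 0.0042.
Update on result 2 ('positive'): P(H) ← 0.771·0.0042 / (0.771·0.0042 + 0.232·0.9958) = 0.0032505/0.23427 = 0.0139.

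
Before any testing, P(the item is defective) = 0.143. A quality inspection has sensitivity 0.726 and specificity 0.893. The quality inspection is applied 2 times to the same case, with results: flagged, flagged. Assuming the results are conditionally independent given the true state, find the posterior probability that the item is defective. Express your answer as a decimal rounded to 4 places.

Let H be the event that the item is defective; start with P(H) = 0.143. P('flagged'|H) = 0.726, P('flagged'|¬H) = 0.107.
Update on result 1 ('flagged'): P(H) ← 0.726·0.1430 / (0.726·0.1430 + 0.107·0.8570) = 0.10382/0.19552 = 0.5310.
Update on result 2 ('flagged'): P(H) ← 0.726·0.5310 / (0.726·0.5310 + 0.107·0.4690) = 0.38550/0.43568 = 0.8848.

Posterior P(H) ≈ 0.8848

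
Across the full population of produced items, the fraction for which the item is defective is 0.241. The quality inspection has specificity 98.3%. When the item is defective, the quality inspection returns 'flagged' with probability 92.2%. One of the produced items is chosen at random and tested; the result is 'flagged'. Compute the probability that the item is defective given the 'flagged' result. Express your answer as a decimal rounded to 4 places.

Write H for 'the item is defective'. Prior odds H:¬H = 0.241/0.759 = 0.31752. For the 'flagged' outcome, the likelihood ratio is 0.922/0.017 = 54.235.
Posterior odds = 0.31752 × 54.235 = 17.221, so P(H|E) = 17.221/(1+17.221) = 0.9451.

P(H | E) ≈ 0.9451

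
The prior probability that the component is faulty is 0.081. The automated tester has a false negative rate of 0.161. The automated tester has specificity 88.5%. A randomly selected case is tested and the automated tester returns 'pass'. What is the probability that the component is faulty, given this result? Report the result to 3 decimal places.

P(H | E) ≈ 0.016

Let H be the event that the component is faulty. P(H) = 0.081, so P(¬H) = 0.919. With E the 'pass' result, P(E|H) = 0.161 and P(E|¬H) = 0.885.
P(E) = 0.161·0.081 + 0.885·0.919 = 0.013041 + 0.81332 = 0.82636.
By Bayes' theorem, P(H|E) = 0.013041 / 0.82636 = 0.016.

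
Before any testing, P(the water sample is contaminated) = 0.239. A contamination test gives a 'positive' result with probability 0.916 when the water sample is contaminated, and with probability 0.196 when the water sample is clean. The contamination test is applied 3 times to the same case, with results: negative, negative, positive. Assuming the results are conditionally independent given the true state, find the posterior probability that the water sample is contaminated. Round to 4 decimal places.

With H the event that the water sample is contaminated, the joint likelihood of the observed sequence is P(data|H) = 0.084·0.084·0.916 = 0.0064633 and P(data|¬H) = 0.804·0.804·0.196 = 0.12670.
Bayes: P(H|data) = 0.239·0.0064633 / (0.239·0.0064633 + 0.761·0.12670) = 0.0015447/0.097962 = 0.0158.

Posterior P(H) ≈ 0.0158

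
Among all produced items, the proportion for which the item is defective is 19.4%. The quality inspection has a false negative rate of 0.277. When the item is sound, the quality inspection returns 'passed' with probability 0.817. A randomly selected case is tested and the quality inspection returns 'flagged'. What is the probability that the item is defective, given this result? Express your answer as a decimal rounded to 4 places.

P(H | E) ≈ 0.4874

Write H for 'the item is defective'. Prior odds H:¬H = 0.194/0.806 = 0.24069. For the 'flagged' outcome, the likelihood ratio is 0.723/0.183 = 3.9508.
Posterior odds = 0.24069 × 3.9508 = 0.95094, so P(H|E) = 0.95094/(1+0.95094) = 0.4874.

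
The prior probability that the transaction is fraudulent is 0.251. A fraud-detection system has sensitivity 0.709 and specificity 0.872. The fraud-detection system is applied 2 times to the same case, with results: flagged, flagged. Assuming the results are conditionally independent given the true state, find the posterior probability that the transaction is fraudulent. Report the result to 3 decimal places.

Posterior P(H) ≈ 0.911

Let H be the event that the transaction is fraudulent; start with P(H) = 0.251. P('flagged'|H) = 0.709, P('flagged'|¬H) = 0.128.
Update on result 1 ('flagged'): P(H) ← 0.709·0.2510 / (0.709·0.2510 + 0.128·0.7490) = 0.17796/0.27383 = 0.6499.
Update on result 2 ('flagged'): P(H) ← 0.709·0.6499 / (0.709·0.6499 + 0.128·0.3501) = 0.46077/0.50558 = 0.9114.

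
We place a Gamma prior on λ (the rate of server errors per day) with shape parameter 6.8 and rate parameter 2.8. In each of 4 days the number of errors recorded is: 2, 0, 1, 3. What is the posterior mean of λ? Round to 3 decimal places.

Posterior mean ≈ 1.882

Total count ∑xᵢ = 6 over n = 4 days.
Gamma is conjugate to the Poisson likelihood: posterior is Gamma(shape = 6.8+6 = 12.8, rate = 2.8+4 = 6.8).
E[λ | data] = 12.8/6.8 = 1.882.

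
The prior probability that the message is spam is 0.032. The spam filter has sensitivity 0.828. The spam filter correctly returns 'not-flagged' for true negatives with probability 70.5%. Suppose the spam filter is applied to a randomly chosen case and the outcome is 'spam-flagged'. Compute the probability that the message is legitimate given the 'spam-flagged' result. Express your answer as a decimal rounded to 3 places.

P(¬H | E) ≈ 0.915

Let H be the event that the message is spam. P(H) = 0.032, so P(¬H) = 0.968. With E the 'spam-flagged' result, P(E|H) = 0.828 and P(E|¬H) = 0.295.
P(E) = 0.828·0.032 + 0.295·0.968 = 0.026496 + 0.28556 = 0.31206.
By Bayes' theorem, P(H|E) = 0.026496 / 0.31206 = 0.085. Hence P(¬H|E) = 1 − 0.085 = 0.915.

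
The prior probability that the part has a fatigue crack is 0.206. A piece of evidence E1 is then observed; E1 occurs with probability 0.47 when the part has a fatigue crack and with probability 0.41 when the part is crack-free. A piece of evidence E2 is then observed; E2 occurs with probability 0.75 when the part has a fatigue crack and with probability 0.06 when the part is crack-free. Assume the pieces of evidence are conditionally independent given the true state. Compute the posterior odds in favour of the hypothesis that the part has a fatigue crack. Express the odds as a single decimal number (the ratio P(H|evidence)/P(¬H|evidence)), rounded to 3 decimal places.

Prior odds = 0.206/(1−0.206) = 0.25945. In log-odds, ln(0.25945) = -1.3492.
Add log likelihood ratios: ln(1.1463) + ln(12.500) = 2.6623.
Posterior log-odds = 1.3131, so posterior odds = exp(1.3131) = 3.7177.

Posterior odds ≈ 3.718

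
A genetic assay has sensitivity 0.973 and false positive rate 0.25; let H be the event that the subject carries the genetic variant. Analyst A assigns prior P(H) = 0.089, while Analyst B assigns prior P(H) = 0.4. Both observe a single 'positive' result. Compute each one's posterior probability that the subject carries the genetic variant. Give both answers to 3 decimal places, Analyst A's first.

The likelihood ratio for a 'positive' result is 0.973/0.25 = 3.8920.
Analyst A: prior odds 0.089/0.911 = 0.097695; posterior odds 0.38023; posterior probability 0.275.
Analyst B: prior odds 0.4/0.6 = 0.66667; posterior odds 2.5947; posterior probability 0.722.

Analyst A: 0.275; Analyst B: 0.722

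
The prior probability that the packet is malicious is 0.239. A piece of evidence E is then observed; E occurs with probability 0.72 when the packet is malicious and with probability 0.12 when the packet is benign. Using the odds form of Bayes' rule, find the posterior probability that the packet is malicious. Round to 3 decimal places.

Prior odds = 0.239/(1−0.239) = 0.31406.
Likelihood ratio for E = 0.72/0.12 = 6.0000.
Posterior odds = prior odds × LR = 1.8844.
Posterior probability = odds/(1+odds) = 1.8844/2.8844 = 0.653.

Posterior probability ≈ 0.653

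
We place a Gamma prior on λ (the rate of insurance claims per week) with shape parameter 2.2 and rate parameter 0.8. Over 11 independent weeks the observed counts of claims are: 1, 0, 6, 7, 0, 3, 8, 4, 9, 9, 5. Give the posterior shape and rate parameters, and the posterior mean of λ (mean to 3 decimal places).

Posterior: Gamma(shape=54.2, rate=11.8); mean ≈ 4.593

Total count ∑xᵢ = 52 over n = 11 weeks.
Gamma is conjugate to the Poisson likelihood: posterior is Gamma(shape = 2.2+52 = 54.2, rate = 0.8+11 = 11.8).
Posterior mean = shape/rate = 54.2/11.8 = 4.593.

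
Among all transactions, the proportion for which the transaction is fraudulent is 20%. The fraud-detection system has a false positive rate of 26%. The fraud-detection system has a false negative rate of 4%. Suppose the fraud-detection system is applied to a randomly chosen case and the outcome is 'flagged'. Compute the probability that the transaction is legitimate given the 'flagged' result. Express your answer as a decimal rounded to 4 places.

P(¬H | E) ≈ 0.5200

Let H be the event that the transaction is fraudulent. P(H) = 0.2, so P(¬H) = 0.8. With E the 'flagged' result, P(E|H) = 0.96 and P(E|¬H) = 0.26.
P(E) = 0.96·0.2 + 0.26·0.8 = 0.19200 + 0.20800 = 0.40000.
By Bayes' theorem, P(H|E) = 0.19200 / 0.40000 = 0.4800. Hence P(¬H|E) = 1 − 0.4800 = 0.5200.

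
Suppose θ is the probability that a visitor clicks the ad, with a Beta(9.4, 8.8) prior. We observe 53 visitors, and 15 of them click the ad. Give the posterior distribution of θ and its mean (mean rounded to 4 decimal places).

Posterior: Beta(24.4, 46.8); mean ≈ 0.3427

Observing 15 successes and 38 failures updates Beta(9.4, 8.8) by adding the success and failure counts to the two shape parameters: α = 9.4+15 = 24.4, β = 8.8+38 = 46.8.
Posterior mean = α/(α+β) = 24.4/71.2 = 0.3427.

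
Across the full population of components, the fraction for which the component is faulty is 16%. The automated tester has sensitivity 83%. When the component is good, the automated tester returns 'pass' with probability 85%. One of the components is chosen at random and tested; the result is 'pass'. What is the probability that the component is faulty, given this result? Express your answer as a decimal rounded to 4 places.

P(H | E) ≈ 0.0367

Write H for 'the component is faulty'. Prior odds H:¬H = 0.16/0.84 = 0.19048. For the 'pass' outcome, the likelihood ratio is 0.17/0.85 = 0.20000.
Posterior odds = 0.19048 × 0.20000 = 0.038095, so P(H|E) = 0.038095/(1+0.038095) = 0.0367.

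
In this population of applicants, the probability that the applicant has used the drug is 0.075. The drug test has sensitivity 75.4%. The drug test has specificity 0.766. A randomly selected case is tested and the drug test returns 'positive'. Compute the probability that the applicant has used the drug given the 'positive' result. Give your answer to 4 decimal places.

P(H | E) ≈ 0.2071

Let H be the event that the applicant has used the drug. P(H) = 0.075, so P(¬H) = 0.925. With E the 'positive' result, P(E|H) = 0.754 and P(E|¬H) = 0.234.
P(E) = 0.754·0.075 + 0.234·0.925 = 0.056550 + 0.21645 = 0.27300.
By Bayes' theorem, P(H|E) = 0.056550 / 0.27300 = 0.2071.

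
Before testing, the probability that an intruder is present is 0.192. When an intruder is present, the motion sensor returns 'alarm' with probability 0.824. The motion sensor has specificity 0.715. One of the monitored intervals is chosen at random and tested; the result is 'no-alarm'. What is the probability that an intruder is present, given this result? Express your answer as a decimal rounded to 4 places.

P(H | E) ≈ 0.0553

Let H be the event that an intruder is present. P(H) = 0.192, so P(¬H) = 0.808. With E the 'no-alarm' result, P(E|H) = 0.176 and P(E|¬H) = 0.715.
P(E) = 0.176·0.192 + 0.715·0.808 = 0.033792 + 0.57772 = 0.61151.
By Bayes' theorem, P(H|E) = 0.033792 / 0.61151 = 0.0553.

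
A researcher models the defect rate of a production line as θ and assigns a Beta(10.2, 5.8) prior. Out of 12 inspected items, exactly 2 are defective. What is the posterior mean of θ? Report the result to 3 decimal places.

The binomial likelihood is conjugate to the Beta prior: with 2 successes and 10 failures, the posterior is Beta(10.2+2, 5.8+10) = Beta(12.2, 15.8).
Posterior mean = α/(α+β) = 12.2/28 = 0.436.

Posterior mean ≈ 0.436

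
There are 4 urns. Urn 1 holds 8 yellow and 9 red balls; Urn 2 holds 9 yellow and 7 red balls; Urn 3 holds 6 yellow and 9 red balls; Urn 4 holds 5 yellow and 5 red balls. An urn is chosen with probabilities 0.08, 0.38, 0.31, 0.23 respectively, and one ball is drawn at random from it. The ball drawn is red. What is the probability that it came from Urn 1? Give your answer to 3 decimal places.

Posterior probability ≈ 0.083

Tabulate prior·likelihood by source: [1] prior 0.08, lik 0.5294, product 0.04235; [2] prior 0.38, lik 0.4375, product 0.1663; [3] prior 0.31, lik 0.6, product 0.1860; [4] prior 0.23, lik 0.5, product 0.1150.
Normalizing constant = 0.50960; the posterior for Urn 1 is its product over the sum, 0.04235/0.50960 = 0.083.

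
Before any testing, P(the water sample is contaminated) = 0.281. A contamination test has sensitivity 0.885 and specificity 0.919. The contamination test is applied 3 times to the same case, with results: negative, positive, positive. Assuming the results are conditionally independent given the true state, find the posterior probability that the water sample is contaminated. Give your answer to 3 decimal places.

Let H be the event that the water sample is contaminated; start with P(H) = 0.281. P('positive'|H) = 0.885, P('positive'|¬H) = 0.081.
Update on result 1 ('negative'): P(H) ← 0.115·0.2810 / (0.115·0.2810 + 0.919·0.7190) = 0.032315/0.69308 = 0.0466.
Update on result 2 ('positive'): P(H) ← 0.885·0.0466 / (0.885·0.0466 + 0.081·0.9534) = 0.041264/0.11849 = 0.3483.
Update on result 3 ('positive'): P(H) ← 0.885·0.3483 / (0.885·0.3483 + 0.081·0.6517) = 0.30820/0.36100 = 0.8538.

Posterior P(H) ≈ 0.854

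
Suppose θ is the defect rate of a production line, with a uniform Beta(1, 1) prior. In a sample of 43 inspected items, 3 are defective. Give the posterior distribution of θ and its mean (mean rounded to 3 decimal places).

Posterior: Beta(4, 41); mean ≈ 0.089

Observing 3 successes and 40 failures updates Beta(1, 1) by adding the success and failure counts to the two shape parameters: α = 1+3 = 4, β = 1+40 = 41.
E[θ | data] = 4/(4+41) = 0.089.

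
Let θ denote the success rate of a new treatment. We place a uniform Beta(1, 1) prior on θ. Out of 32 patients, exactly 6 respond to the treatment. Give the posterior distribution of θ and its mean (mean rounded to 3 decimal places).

The binomial likelihood is conjugate to the Beta prior: with 6 successes and 26 failures, the posterior is Beta(1+6, 1+26) = Beta(7, 27).
E[θ | data] = 7/(7+27) = 0.206.

Posterior: Beta(7, 27); mean ≈ 0.206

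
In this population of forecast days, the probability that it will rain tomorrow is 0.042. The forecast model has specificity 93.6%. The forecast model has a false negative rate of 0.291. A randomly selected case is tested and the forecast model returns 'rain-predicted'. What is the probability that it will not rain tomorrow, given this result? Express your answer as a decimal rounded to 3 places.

Write H for 'it will rain tomorrow'. Prior odds H:¬H = 0.042/0.958 = 0.043841. For the 'rain-predicted' outcome, the likelihood ratio is 0.709/0.064 = 11.078.
Posterior odds = 0.043841 × 11.078 = 0.48568, so P(H|E) = 0.48568/(1+0.48568) = 0.327. Then P(¬H|E) = 1 − 0.327 = 0.673.

P(¬H | E) ≈ 0.673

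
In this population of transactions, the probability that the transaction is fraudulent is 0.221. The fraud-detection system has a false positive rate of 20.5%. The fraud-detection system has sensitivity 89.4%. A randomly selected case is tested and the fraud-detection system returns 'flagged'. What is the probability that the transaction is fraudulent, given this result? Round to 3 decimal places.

Write H for 'the transaction is fraudulent'. Prior odds H:¬H = 0.221/0.779 = 0.28370. For the 'flagged' outcome, the likelihood ratio is 0.894/0.205 = 4.3610.
Posterior odds = 0.28370 × 4.3610 = 1.2372, so P(H|E) = 1.2372/(1+1.2372) = 0.553.

P(H | E) ≈ 0.553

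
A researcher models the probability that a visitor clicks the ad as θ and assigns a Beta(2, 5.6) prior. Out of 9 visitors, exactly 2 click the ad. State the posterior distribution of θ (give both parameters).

Observing 2 successes and 7 failures updates Beta(2, 5.6) by adding the success and failure counts to the two shape parameters: α = 2+2 = 4, β = 5.6+7 = 12.6.

Posterior: Beta(4, 12.6)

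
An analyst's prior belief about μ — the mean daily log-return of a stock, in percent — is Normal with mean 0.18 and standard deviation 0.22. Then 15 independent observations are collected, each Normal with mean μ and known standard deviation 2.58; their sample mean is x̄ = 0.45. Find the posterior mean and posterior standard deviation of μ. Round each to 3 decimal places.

Posterior mean ≈ 0.207; posterior SD ≈ 0.209

Prior precision 1/τ₀² = 1/0.22² = 20.6612; data precision n/σ² = 15/2.58² = 2.25347.
Posterior precision = 20.6612 + 2.25347 = 22.9146, giving posterior SD = 1/√22.9146 = 0.209.
Posterior mean = (20.6612·0.18 + 2.25347·0.45) / 22.9146 = 0.207.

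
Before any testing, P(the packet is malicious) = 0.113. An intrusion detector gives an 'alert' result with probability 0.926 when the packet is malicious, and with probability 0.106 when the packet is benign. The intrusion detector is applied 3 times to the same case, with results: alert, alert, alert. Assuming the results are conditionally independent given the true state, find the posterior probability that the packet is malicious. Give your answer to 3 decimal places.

Posterior P(H) ≈ 0.988

Let H be the event that the packet is malicious; start with P(H) = 0.113. P('alert'|H) = 0.926, P('alert'|¬H) = 0.106.
Update on result 1 ('alert'): P(H) ← 0.926·0.1130 / (0.926·0.1130 + 0.106·0.8870) = 0.10464/0.19866 = 0.5267.
Update on result 2 ('alert'): P(H) ← 0.926·0.5267 / (0.926·0.5267 + 0.106·0.4733) = 0.48774/0.53791 = 0.9067.
Update on result 3 ('alert'): P(H) ← 0.926·0.9067 / (0.926·0.9067 + 0.106·0.0933) = 0.83964/0.84952 = 0.9884.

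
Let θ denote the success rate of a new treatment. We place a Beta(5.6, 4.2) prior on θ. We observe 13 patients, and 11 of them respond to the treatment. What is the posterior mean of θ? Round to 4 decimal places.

The binomial likelihood is conjugate to the Beta prior: with 11 successes and 2 failures, the posterior is Beta(5.6+11, 4.2+2) = Beta(16.6, 6.2).
Posterior mean = α/(α+β) = 16.6/22.8 = 0.7281.

Posterior mean ≈ 0.7281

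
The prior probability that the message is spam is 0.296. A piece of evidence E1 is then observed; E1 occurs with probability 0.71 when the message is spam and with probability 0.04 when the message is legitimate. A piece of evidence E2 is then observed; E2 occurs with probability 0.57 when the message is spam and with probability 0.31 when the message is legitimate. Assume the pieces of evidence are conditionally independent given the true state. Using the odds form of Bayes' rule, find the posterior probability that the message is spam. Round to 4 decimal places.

Posterior probability ≈ 0.9321

Prior odds = 0.296/(1−0.296) = 0.42045. In log-odds, ln(0.42045) = -0.86642.
Add log likelihood ratios: ln(17.750) + ln(1.8387) = 3.4854.
Posterior log-odds = 2.6190, so posterior odds = exp(2.6190) = 13.722. Converting, P(H|E) = 13.722/14.722 = 0.9321.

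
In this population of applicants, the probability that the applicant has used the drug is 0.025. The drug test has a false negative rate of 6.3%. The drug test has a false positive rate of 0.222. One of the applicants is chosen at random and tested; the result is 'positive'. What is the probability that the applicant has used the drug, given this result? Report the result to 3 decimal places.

Write H for 'the applicant has used the drug'. Prior odds H:¬H = 0.025/0.975 = 0.025641. For the 'positive' outcome, the likelihood ratio is 0.937/0.222 = 4.2207.
Posterior odds = 0.025641 × 4.2207 = 0.10822, so P(H|E) = 0.10822/(1+0.10822) = 0.098.

P(H | E) ≈ 0.098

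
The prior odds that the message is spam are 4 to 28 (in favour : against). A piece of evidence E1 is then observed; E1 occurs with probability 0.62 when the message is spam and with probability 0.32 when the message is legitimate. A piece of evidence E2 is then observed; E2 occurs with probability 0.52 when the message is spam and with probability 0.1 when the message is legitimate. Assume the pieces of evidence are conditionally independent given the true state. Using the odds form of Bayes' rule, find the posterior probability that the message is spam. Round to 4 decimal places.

Posterior probability ≈ 0.5900

Prior odds = 4/28 = 0.14286.
Likelihood ratio for E1 = 0.62/0.32 = 1.9375.
Likelihood ratio for E2 = 0.52/0.1 = 5.2000.
Posterior odds = prior odds × LR₁ × LR₂ = 1.4393.
Posterior probability = odds/(1+odds) = 1.4393/2.4393 = 0.5900.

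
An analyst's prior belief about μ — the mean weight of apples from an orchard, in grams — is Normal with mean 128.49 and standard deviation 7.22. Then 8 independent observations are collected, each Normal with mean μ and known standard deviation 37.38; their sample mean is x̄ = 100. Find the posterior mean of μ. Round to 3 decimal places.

Prior precision 1/τ₀² = 1/7.22² = 0.0191834; data precision n/σ² = 8/37.38² = 0.00572547.
Posterior precision = 0.0191834 + 0.00572547 = 0.0249089.
Posterior mean = (0.0191834·128.49 + 0.00572547·100) / 0.0249089 = 121.941.

Posterior mean ≈ 121.941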